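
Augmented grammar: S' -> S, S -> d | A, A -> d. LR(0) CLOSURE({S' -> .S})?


Start: S' -> .S
For each item with dot before a nonterminal B, add B -> .γ for every B-production
Closure: [S' -> .S, S -> .d, S -> .A, A -> .d]


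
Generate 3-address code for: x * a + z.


Break into single-operator statements:
t1 = x * a
t2 = t1 + z


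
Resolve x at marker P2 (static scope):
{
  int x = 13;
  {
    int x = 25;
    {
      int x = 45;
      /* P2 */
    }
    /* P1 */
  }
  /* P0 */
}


x declared in the same block as P2
x = 45


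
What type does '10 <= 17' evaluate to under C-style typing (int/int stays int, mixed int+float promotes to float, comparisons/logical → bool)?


Operand types: int <= int
Rule: comparison yields bool
Result type: bool


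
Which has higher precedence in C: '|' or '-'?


'-' is additive (level 9); '|' is bitwise OR (level 3)
Higher level binds tighter
'-' has higher precedence than '|'


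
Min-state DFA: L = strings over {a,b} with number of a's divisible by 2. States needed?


Track (count of a) mod 2: states 0..1, accept at 0
Minimal DFA: 2 states


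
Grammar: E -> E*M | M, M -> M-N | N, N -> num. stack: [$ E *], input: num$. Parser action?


no handle ('E*' is not any RHS); shift 'num'
Action: shift


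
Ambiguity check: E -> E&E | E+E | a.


'a&a+a' has two parse trees (no precedence encoded between & and +)
Ambiguous


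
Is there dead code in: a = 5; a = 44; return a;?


first assignment to a is overwritten before any read
Dead: 'a = 5'


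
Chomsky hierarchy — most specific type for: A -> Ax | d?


Left-linear: every RHS is a terminal or one nonterminal followed by a terminal
Classification: Type 3 (Regular)


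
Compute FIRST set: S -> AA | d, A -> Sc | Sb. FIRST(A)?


Per alternative of A: FIRST(Sc) = {d}; FIRST(Sb) = {d}
FIRST(A) = {d}


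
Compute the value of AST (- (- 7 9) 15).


Evaluate inner: (- 7 9) = -2
Evaluate root: (- -2 15) = -17
Result: -17


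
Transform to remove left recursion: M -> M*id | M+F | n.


Left-recursive alternatives: M*id, M+F; non-recursive: n
Introduce M': M -> nM', M' -> *idM' | +FM' | ε


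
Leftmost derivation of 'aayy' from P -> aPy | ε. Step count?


Derivation: P => aPy => aaPyy => aayy
Steps: 3


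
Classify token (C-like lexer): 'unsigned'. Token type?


Pattern: reserved word
Type: KEYWORD


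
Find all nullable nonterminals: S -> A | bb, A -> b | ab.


A nonterminal is nullable iff some alternative derives ε (directly, or every symbol in it is nullable)
Nullable: {}


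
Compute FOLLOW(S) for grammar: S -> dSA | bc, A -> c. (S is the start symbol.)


$ ∈ FOLLOW(S). For each A -> αBβ: add FIRST(β)\{ε} to FOLLOW(B); if β nullable, add FOLLOW(A).
FOLLOW(S) = {$, c}


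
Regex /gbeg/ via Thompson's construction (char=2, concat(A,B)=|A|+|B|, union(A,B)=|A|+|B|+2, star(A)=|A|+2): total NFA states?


Syntax tree has 4 char leaf(s), 0 union(s), 0 star(s)
chars contribute 4×2 = 8; each union adds +2; each star adds +2
Total: 8 + 0 + 0 = 8 states


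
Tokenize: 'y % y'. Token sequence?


Scan left to right, longest-match per lexeme
Tokens: ID(y), OP(%), ID(y)


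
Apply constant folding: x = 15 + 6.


15 + 6 = 21 at compile time
Optimized: x = 21


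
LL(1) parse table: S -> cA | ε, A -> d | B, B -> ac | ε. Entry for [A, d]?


For [A, d]: 'd' ∈ FIRST(d)
Entry: A -> d


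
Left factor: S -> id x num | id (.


Common prefix: 'id'
Factored: S -> id S', S' -> x num | (


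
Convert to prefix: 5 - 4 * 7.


'*' binds tighter: tree is (- 5 (* 4 7))
Prefix: - 5 * 4 7


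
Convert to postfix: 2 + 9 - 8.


Left to right (same or higher precedence on left)
Postfix: 2 9 + 8 -


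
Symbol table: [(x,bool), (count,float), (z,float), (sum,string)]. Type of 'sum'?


Lookup 'sum' → type string


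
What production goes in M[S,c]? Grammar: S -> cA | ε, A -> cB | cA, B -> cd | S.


For [S, c]: 'c' ∈ FIRST(cA)
Entry: S -> cA


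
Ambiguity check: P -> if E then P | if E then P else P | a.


dangling else: 'if E then if E then a else a' parses two ways
Ambiguous


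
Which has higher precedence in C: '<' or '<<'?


'<<' is shift (level 8); '<' is relational (level 7)
Higher level binds tighter
'<<' has higher precedence than '<'


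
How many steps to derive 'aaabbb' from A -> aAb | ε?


Derivation: A => aAb => aaAbb => aaaAbbb => aaabbb
Steps: 4


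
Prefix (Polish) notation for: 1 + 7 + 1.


left-to-right (same/higher precedence on left): tree is (+ (+ 1 7) 1)
Prefix: + + 1 7 1


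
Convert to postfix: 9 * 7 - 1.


Left to right (same or higher precedence on left)
Postfix: 9 7 * 1 -


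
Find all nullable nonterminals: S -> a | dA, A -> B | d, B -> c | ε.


A nonterminal is nullable iff some alternative derives ε (directly, or every symbol in it is nullable)
Nullable: {A, B}


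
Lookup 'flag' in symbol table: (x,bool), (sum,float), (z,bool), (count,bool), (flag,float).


Lookup 'flag' → type float


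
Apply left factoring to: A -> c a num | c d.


Common prefix: 'c'
Factored: A -> c A', A' -> a num | d


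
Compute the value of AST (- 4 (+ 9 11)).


Evaluate inner: (+ 9 11) = 20
Evaluate root: (- 4 20) = -16
Result: -16


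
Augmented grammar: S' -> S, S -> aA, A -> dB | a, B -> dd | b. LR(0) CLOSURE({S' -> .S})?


Start: S' -> .S
For each item with dot before a nonterminal B, add B -> .γ for every B-production
Closure: [S' -> .S, S -> .aA]


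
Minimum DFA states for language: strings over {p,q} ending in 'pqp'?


Track the longest suffix of input matching a prefix of 'pqp': 4 classes (prefixes of length 0..3)
Minimal DFA: 4 states


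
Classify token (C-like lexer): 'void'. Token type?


Pattern: reserved word
Type: KEYWORD


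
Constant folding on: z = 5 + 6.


5 + 6 = 11 at compile time
Optimized: z = 11


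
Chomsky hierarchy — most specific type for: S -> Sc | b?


Left-linear: every RHS is a terminal or one nonterminal followed by a terminal
Classification: Type 3 (Regular)


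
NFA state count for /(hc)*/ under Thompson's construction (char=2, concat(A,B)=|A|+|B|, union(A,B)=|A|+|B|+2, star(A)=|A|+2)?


Syntax tree has 2 char leaf(s), 0 union(s), 1 star(s)
chars contribute 2×2 = 4; each union adds +2; each star adds +2
Total: 4 + 0 + 2 = 6 states


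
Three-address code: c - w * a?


Break into single-operator statements:
t1 = w * a
t2 = c - t1


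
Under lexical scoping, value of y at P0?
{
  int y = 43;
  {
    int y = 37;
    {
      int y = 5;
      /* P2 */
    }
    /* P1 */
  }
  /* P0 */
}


y declared in the same block as P0
y = 43


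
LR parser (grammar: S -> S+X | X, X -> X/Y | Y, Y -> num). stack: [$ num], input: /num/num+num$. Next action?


'num' on top is the handle for Y -> num
Action: reduce (Y -> num)


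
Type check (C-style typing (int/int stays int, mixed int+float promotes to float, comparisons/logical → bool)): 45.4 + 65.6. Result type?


Operand types: float + float
Rule: mixed int/float promotes to float; int/int stays int
Result type: float


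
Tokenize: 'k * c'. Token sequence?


Scan left to right, longest-match per lexeme
Tokens: ID(k), OP(*), ID(c)


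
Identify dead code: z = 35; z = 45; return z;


first assignment to z is overwritten before any read
Dead: 'z = 35'


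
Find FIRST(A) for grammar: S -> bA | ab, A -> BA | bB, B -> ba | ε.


Per alternative of A: FIRST(BA) = {b}; FIRST(bB) = {b}
FIRST(A) = {b}


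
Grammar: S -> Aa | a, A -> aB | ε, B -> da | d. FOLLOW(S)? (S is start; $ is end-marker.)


$ ∈ FOLLOW(S). For each A -> αBβ: add FIRST(β)\{ε} to FOLLOW(B); if β nullable, add FOLLOW(A).
FOLLOW(S) = {$}


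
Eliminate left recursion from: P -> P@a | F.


Left-recursive alternatives: P@a; non-recursive: F
Introduce P': P -> FP', P' -> @aP' | ε


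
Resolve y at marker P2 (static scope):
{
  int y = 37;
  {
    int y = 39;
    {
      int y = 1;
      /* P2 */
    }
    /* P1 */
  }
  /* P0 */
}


y declared in the same block as P2
y = 1


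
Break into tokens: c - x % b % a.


Scan left to right, longest-match per lexeme
Tokens: ID(c), OP(-), ID(x), OP(%), ID(b), OP(%), ID(a)


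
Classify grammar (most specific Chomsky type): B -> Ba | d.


Left-linear: every RHS is a terminal or one nonterminal followed by a terminal
Classification: Type 3 (Regular)


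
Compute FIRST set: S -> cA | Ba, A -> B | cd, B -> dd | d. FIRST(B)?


Per alternative of B: FIRST(dd) = {d}; FIRST(d) = {d}
FIRST(B) = {d}


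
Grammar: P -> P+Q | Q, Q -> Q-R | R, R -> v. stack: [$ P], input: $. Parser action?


start symbol P on stack, input exhausted
Action: accept


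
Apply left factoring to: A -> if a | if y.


Common prefix: 'if'
Factored: A -> if A', A' -> a | y


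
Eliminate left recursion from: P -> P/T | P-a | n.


Left-recursive alternatives: P/T, P-a; non-recursive: n
Introduce P': P -> nP', P' -> /TP' | -aP' | ε


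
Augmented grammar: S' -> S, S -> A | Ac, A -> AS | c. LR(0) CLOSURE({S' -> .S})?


Start: S' -> .S
For each item with dot before a nonterminal B, add B -> .γ for every B-production
Closure: [S' -> .S, S -> .A, S -> .Ac, A -> .AS, A -> .c]


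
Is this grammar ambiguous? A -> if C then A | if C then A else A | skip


dangling else: 'if C then if C then skip else skip' parses two ways
Ambiguous


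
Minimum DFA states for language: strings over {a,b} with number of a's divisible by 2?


Track (count of a) mod 2: states 0..1, accept at 0
Minimal DFA: 2 states


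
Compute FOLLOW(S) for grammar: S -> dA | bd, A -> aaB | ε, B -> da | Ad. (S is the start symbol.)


$ ∈ FOLLOW(S). For each A -> αBβ: add FIRST(β)\{ε} to FOLLOW(B); if β nullable, add FOLLOW(A).
FOLLOW(S) = {$}


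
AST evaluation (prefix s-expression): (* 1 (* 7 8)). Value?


Evaluate inner: (* 7 8) = 56
Evaluate root: (* 1 56) = 56
Result: 56


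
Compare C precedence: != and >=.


'>=' is relational (level 7); '!=' is equality (level 6)
Higher level binds tighter
'>=' has higher precedence than '!='


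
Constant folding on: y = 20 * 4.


20 * 4 = 80 at compile time
Optimized: y = 80


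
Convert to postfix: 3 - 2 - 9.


Left to right (same or higher precedence on left)
Postfix: 3 2 - 9 -


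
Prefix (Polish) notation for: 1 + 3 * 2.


'*' binds tighter: tree is (+ 1 (* 3 2))
Prefix: + 1 * 3 2


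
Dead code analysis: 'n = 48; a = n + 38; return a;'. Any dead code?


n is read by a's definition; a is returned
No dead code


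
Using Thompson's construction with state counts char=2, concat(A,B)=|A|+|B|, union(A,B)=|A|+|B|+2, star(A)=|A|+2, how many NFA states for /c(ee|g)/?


Syntax tree has 4 char leaf(s), 1 union(s), 0 star(s)
chars contribute 4×2 = 8; each union adds +2; each star adds +2
Total: 8 + 2 + 0 = 10 states


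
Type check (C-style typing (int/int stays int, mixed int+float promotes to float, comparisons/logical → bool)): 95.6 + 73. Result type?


Operand types: float + int
Rule: mixed int/float promotes to float; int/int stays int
Result type: float


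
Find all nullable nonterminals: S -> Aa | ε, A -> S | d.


A nonterminal is nullable iff some alternative derives ε (directly, or every symbol in it is nullable)
Nullable: {A, S}


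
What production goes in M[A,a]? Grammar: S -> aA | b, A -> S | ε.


For [A, a]: 'a' ∈ FIRST(S)
Entry: A -> S


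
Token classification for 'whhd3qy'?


Pattern: letter/underscore followed by alphanumerics, not a keyword
Type: IDENTIFIER


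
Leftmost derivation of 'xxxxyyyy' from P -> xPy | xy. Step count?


Derivation: P => xPy => xxPyy => xxxPyyy => xxxxyyyy
Steps: 4


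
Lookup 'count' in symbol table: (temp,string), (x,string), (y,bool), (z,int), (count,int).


Lookup 'count' → type int


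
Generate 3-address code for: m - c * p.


Break into single-operator statements:
t1 = c * p
t2 = m - t1


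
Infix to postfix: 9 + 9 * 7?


* has higher precedence, evaluate 9*7 first
Postfix: 9 9 7 * +


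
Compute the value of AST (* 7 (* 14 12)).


Evaluate inner: (* 14 12) = 168
Evaluate root: (* 7 168) = 1176
Result: 1176


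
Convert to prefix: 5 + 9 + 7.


left-to-right (same/higher precedence on left): tree is (+ (+ 5 9) 7)
Prefix: + + 5 9 7


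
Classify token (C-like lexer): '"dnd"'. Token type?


Pattern: double-quoted sequence
Type: STRING_LITERAL


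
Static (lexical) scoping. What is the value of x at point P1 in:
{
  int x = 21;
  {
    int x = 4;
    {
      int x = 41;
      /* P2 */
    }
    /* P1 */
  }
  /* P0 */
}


x declared in the same block as P1
x = 4


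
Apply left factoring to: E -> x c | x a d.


Common prefix: 'x'
Factored: E -> x E', E' -> c | a d


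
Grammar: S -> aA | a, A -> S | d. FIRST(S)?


Per alternative of S: FIRST(aA) = {a}; FIRST(a) = {a}
FIRST(S) = {a}


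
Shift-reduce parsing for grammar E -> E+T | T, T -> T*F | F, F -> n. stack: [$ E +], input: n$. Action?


no handle ('E+' is not any RHS); shift 'n'
Action: shift


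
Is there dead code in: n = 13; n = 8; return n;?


first assignment to n is overwritten before any read
Dead: 'n = 13'


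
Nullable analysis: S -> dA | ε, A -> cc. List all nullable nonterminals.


A nonterminal is nullable iff some alternative derives ε (directly, or every symbol in it is nullable)
Nullable: {S}


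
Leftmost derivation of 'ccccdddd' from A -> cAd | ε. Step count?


Derivation: A => cAd => ccAdd => cccAddd => ccccAdddd => ccccdddd
Steps: 5


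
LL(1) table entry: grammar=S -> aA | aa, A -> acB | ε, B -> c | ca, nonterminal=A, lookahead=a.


For [A, a]: 'a' ∈ FIRST(acB)
Entry: A -> acB


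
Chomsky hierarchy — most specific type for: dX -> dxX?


LHS has context (more than one symbol) and |LHS| ≤ |RHS|
Classification: Type 1 (Context-Sensitive)


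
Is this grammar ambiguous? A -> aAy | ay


balanced a^n…y^n: each string has a unique parse
Unambiguous


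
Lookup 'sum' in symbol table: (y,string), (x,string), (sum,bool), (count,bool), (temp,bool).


Lookup 'sum' → type bool


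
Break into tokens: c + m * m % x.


Scan left to right, longest-match per lexeme
Tokens: ID(c), OP(+), ID(m), OP(*), ID(m), OP(%), ID(x)


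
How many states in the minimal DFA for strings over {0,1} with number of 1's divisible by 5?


Track (count of 1) mod 5: states 0..4, accept at 0
Minimal DFA: 5 states


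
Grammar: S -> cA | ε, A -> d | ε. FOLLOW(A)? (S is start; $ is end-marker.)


$ ∈ FOLLOW(S). For each A -> αBβ: add FIRST(β)\{ε} to FOLLOW(B); if β nullable, add FOLLOW(A).
FOLLOW(A) = {$}


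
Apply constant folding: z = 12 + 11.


12 + 11 = 23 at compile time
Optimized: z = 23


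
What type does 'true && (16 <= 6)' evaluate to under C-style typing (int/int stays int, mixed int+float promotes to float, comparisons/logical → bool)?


Operand types: bool && bool
Rule: logical operators take bool operands and yield bool
Result type: bool


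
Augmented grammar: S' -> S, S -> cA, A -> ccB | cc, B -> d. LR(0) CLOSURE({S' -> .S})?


Start: S' -> .S
For each item with dot before a nonterminal B, add B -> .γ for every B-production
Closure: [S' -> .S, S -> .cA]


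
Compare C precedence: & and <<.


'<<' is shift (level 8); '&' is bitwise AND (level 5)
Higher level binds tighter
'<<' has higher precedence than '&'


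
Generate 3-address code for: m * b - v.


Break into single-operator statements:
t1 = m * b
t2 = t1 - v


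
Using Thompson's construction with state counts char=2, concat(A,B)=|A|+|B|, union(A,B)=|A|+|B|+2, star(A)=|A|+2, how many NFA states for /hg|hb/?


Syntax tree has 4 char leaf(s), 1 union(s), 0 star(s)
chars contribute 4×2 = 8; each union adds +2; each star adds +2
Total: 8 + 2 + 0 = 10 states


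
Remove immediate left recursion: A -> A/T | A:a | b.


Left-recursive alternatives: A/T, A:a; non-recursive: b
Introduce A': A -> bA', A' -> /TA' | :aA' | ε


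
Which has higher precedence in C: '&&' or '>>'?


'>>' is shift (level 8); '&&' is logical AND (level 2)
Higher level binds tighter
'>>' has higher precedence than '&&'


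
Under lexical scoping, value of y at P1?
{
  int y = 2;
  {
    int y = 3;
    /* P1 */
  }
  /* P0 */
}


y declared in the same block as P1
y = 3


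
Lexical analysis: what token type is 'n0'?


Pattern: letter/underscore followed by alphanumerics, not a keyword
Type: IDENTIFIER


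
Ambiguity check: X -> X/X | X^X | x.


'x/x^x' has two parse trees (no precedence encoded between / and ^)
Ambiguous


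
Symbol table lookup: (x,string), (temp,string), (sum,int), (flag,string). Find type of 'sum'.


Lookup 'sum' → type int


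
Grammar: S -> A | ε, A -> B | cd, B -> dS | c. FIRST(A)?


Per alternative of A: FIRST(B) = {c, d}; FIRST(cd) = {c}
FIRST(A) = {c, d}


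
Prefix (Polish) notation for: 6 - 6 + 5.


left-to-right (same/higher precedence on left): tree is (+ (- 6 6) 5)
Prefix: + - 6 6 5


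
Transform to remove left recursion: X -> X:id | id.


Left-recursive alternatives: X:id; non-recursive: id
Introduce X': X -> idX', X' -> :idX' | ε


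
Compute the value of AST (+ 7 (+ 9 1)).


Evaluate inner: (+ 9 1) = 10
Evaluate root: (+ 7 10) = 17
Result: 17


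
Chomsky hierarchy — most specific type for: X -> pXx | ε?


Single nonterminal LHS, but p^n x^n is not regular
Classification: Type 2 (Context-Free)


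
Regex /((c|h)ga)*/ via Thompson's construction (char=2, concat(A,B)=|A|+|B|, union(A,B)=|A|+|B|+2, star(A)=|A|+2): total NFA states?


Syntax tree has 4 char leaf(s), 1 union(s), 1 star(s)
chars contribute 4×2 = 8; each union adds +2; each star adds +2
Total: 8 + 2 + 2 = 12 states


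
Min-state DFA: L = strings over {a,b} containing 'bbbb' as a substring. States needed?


KMP-style automaton: 4 progress states + 1 absorbing accept = 5
Minimal DFA: 5 states


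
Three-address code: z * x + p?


Break into single-operator statements:
t1 = z * x
t2 = t1 + p


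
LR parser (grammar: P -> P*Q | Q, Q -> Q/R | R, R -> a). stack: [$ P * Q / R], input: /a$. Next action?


handle 'Q/R' on top
Action: reduce (Q -> Q/R)


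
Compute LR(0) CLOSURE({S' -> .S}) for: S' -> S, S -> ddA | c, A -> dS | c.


Start: S' -> .S
For each item with dot before a nonterminal B, add B -> .γ for every B-production
Closure: [S' -> .S, S -> .ddA, S -> .c]


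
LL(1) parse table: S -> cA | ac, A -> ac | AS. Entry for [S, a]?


For [S, a]: 'a' ∈ FIRST(ac)
Entry: S -> ac


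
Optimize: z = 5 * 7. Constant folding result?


5 * 7 = 35 at compile time
Optimized: z = 35


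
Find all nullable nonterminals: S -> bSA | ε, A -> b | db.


A nonterminal is nullable iff some alternative derives ε (directly, or every symbol in it is nullable)
Nullable: {S}


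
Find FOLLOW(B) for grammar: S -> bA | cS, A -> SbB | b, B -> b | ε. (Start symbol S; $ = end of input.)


$ ∈ FOLLOW(S). For each A -> αBβ: add FIRST(β)\{ε} to FOLLOW(B); if β nullable, add FOLLOW(A).
FOLLOW(B) = {$, b}


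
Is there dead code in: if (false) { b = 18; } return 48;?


condition is constant false, so the whole block is unreachable
Dead: 'if (false) { b = 18; }'


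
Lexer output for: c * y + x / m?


Scan left to right, longest-match per lexeme
Tokens: ID(c), OP(*), ID(y), OP(+), ID(x), OP(/), ID(m)


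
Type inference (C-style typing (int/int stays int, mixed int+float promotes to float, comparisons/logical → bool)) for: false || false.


Operand types: bool || bool
Rule: logical operators take bool operands and yield bool
Result type: bool


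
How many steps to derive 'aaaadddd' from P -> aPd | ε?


Derivation: P => aPd => aaPdd => aaaPddd => aaaaPdddd => aaaadddd
Steps: 5


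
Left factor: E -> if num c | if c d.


Common prefix: 'if'
Factored: E -> if E', E' -> num c | c d


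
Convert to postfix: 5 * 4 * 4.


Left to right (same or higher precedence on left)
Postfix: 5 4 * 4 *


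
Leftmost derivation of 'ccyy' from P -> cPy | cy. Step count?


Derivation: P => cPy => ccyy
Steps: 2


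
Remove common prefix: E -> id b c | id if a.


Common prefix: 'id'
Factored: E -> id E', E' -> b c | if a


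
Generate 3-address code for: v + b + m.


Break into single-operator statements:
t1 = v + b
t2 = t1 + m


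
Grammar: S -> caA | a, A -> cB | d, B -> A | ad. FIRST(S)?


Per alternative of S: FIRST(caA) = {c}; FIRST(a) = {a}
FIRST(S) = {a, c}


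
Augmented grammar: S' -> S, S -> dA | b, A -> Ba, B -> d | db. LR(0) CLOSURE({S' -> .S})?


Start: S' -> .S
For each item with dot before a nonterminal B, add B -> .γ for every B-production
Closure: [S' -> .S, S -> .dA, S -> .b]


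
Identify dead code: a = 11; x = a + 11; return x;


a is read by x's definition; x is returned
No dead code


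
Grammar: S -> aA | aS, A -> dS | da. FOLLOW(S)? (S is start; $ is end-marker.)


$ ∈ FOLLOW(S). For each A -> αBβ: add FIRST(β)\{ε} to FOLLOW(B); if β nullable, add FOLLOW(A).
FOLLOW(S) = {$}


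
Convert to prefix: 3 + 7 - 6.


left-to-right (same/higher precedence on left): tree is (- (+ 3 7) 6)
Prefix: - + 3 7 6


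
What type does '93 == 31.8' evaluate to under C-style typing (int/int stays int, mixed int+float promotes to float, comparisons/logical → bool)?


Operand types: int == float
Rule: comparison yields bool
Result type: bool


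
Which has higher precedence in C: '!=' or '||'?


'!=' is equality (level 6); '||' is logical OR (level 1)
Higher level binds tighter
'!=' has higher precedence than '||'


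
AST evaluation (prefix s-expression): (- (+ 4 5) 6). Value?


Evaluate inner: (+ 4 5) = 9
Evaluate root: (- 9 6) = 3
Result: 3


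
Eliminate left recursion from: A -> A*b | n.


Left-recursive alternatives: A*b; non-recursive: n
Introduce A': A -> nA', A' -> *bA' | ε


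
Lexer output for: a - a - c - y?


Scan left to right, longest-match per lexeme
Tokens: ID(a), OP(-), ID(a), OP(-), ID(c), OP(-), ID(y)


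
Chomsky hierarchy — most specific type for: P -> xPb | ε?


Single nonterminal LHS, but x^n b^n is not regular
Classification: Type 2 (Context-Free)


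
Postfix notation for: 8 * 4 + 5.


Left to right (same or higher precedence on left)
Postfix: 8 4 * 5 +


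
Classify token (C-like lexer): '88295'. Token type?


Pattern: digits only
Type: INTEGER_LITERAL


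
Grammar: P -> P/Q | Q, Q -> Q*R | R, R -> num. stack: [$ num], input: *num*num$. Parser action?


'num' on top is the handle for R -> num
Action: reduce (R -> num)


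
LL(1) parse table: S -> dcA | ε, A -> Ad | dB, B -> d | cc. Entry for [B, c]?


For [B, c]: 'c' ∈ FIRST(cc)
Entry: B -> cc


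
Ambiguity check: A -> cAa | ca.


balanced c^n…a^n: each string has a unique parse
Unambiguous


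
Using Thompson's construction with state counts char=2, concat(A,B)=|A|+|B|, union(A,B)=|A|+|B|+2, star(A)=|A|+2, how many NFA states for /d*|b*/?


Syntax tree has 2 char leaf(s), 1 union(s), 2 star(s)
chars contribute 2×2 = 4; each union adds +2; each star adds +2
Total: 4 + 2 + 4 = 10 states


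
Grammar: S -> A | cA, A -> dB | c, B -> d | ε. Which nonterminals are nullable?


A nonterminal is nullable iff some alternative derives ε (directly, or every symbol in it is nullable)
Nullable: {B}


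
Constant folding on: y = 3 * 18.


3 * 18 = 54 at compile time
Optimized: y = 54


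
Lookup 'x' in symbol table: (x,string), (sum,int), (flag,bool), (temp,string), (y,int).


Lookup 'x' → type string


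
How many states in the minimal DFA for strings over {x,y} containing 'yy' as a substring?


KMP-style automaton: 2 progress states + 1 absorbing accept = 3
Minimal DFA: 3 states


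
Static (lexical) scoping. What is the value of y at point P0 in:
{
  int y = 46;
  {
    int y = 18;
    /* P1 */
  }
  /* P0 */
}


y declared in the same block as P0
y = 46


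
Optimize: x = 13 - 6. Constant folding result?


13 - 6 = 7 at compile time
Optimized: x = 7


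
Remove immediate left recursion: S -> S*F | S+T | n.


Left-recursive alternatives: S*F, S+T; non-recursive: n
Introduce S': S -> nS', S' -> *FS' | +TS' | ε


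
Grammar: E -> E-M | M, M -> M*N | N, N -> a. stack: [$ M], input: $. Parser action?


lookahead ∉ {*} so M won't extend; reduce E -> M
Action: reduce (E -> M)


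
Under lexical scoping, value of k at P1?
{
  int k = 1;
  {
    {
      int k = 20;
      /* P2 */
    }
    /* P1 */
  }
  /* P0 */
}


P1's block does not declare k; resolves to the enclosing declaration at depth 0
k = 1


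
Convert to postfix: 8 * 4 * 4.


Left to right (same or higher precedence on left)
Postfix: 8 4 * 4 *


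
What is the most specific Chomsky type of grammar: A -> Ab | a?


Left-linear: every RHS is a terminal or one nonterminal followed by a terminal
Classification: Type 3 (Regular)


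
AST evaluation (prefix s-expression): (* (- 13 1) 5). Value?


Evaluate inner: (- 13 1) = 12
Evaluate root: (* 12 5) = 60
Result: 60


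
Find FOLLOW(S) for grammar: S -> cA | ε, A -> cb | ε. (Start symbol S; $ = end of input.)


$ ∈ FOLLOW(S). For each A -> αBβ: add FIRST(β)\{ε} to FOLLOW(B); if β nullable, add FOLLOW(A).
FOLLOW(S) = {$}


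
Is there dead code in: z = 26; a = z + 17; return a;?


z is read by a's definition; a is returned
No dead code


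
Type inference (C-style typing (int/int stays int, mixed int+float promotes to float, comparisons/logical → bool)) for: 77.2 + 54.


Operand types: float + int
Rule: mixed int/float promotes to float; int/int stays int
Result type: float


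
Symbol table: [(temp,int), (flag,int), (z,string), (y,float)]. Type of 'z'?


Lookup 'z' → type string


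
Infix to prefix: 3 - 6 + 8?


left-to-right (same/higher precedence on left): tree is (+ (- 3 6) 8)
Prefix: + - 3 6 8


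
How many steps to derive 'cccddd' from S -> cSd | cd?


Derivation: S => cSd => ccSdd => cccddd
Steps: 3


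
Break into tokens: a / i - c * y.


Scan left to right, longest-match per lexeme
Tokens: ID(a), OP(/), ID(i), OP(-), ID(c), OP(*), ID(y)


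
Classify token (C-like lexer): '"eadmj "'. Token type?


Pattern: double-quoted sequence
Type: STRING_LITERAL


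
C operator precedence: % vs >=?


'%' is multiplicative (level 10); '>=' is relational (level 7)
Higher level binds tighter
'%' has higher precedence than '>='


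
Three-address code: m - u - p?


Break into single-operator statements:
t1 = m - u
t2 = t1 - p


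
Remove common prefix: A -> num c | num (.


Common prefix: 'num'
Factored: A -> num A', A' -> c | (


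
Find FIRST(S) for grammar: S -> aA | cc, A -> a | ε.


Per alternative of S: FIRST(aA) = {a}; FIRST(cc) = {c}
FIRST(S) = {a, c}


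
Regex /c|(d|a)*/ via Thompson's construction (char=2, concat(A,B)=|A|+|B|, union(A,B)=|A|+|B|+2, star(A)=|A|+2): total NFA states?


Syntax tree has 3 char leaf(s), 2 union(s), 1 star(s)
chars contribute 3×2 = 6; each union adds +2; each star adds +2
Total: 6 + 4 + 2 = 12 states


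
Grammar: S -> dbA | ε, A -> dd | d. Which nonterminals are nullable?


A nonterminal is nullable iff some alternative derives ε (directly, or every symbol in it is nullable)
Nullable: {S}


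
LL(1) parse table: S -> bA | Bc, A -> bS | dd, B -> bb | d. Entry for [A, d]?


For [A, d]: 'd' ∈ FIRST(dd)
Entry: A -> dd


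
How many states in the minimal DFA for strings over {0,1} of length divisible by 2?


Track length mod 2: states 0..1, accept at 0
Minimal DFA: 2 states


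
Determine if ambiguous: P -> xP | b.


right-linear, alternatives start with distinct terminals 'x' vs 'b': unique leftmost derivation
Unambiguous


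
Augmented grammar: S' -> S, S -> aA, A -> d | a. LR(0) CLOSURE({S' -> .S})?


Start: S' -> .S
For each item with dot before a nonterminal B, add B -> .γ for every B-production
Closure: [S' -> .S, S -> .aA]


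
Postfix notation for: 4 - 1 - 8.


Left to right (same or higher precedence on left)
Postfix: 4 1 - 8 -


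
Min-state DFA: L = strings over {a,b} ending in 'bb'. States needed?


Track the longest suffix of input matching a prefix of 'bb': 3 classes (prefixes of length 0..2)
Minimal DFA: 3 states


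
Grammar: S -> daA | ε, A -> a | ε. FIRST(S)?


Per alternative of S: FIRST(daA) = {d}; FIRST(ε) = {ε}
FIRST(S) = {d, ε}


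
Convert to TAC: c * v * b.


Break into single-operator statements:
t1 = c * v
t2 = t1 * b


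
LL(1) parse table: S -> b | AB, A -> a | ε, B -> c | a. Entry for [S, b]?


For [S, b]: 'b' ∈ FIRST(b)
Entry: S -> b


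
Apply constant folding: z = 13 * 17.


13 * 17 = 221 at compile time
Optimized: z = 221


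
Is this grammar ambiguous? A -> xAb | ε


balanced x^n…b^n: each string has a unique parse
Unambiguous


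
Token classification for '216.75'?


Pattern: digits with a decimal point
Type: FLOAT_LITERAL


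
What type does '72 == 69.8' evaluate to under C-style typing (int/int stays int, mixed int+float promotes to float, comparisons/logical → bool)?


Operand types: int == float
Rule: comparison yields bool
Result type: bool


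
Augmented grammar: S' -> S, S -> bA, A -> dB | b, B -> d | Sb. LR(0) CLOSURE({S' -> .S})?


Start: S' -> .S
For each item with dot before a nonterminal B, add B -> .γ for every B-production
Closure: [S' -> .S, S -> .bA]


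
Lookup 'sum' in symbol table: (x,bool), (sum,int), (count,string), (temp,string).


Lookup 'sum' → type int


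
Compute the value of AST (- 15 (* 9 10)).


Evaluate inner: (* 9 10) = 90
Evaluate root: (- 15 90) = -75
Result: -75


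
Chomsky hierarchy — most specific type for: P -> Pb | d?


Left-linear: every RHS is a terminal or one nonterminal followed by a terminal
Classification: Type 3 (Regular)


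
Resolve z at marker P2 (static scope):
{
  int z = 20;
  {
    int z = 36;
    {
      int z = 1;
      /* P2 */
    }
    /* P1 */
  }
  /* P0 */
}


z declared in the same block as P2
z = 1


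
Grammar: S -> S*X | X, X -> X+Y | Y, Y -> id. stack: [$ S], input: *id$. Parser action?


shift '*' to continue S -> S*X
Action: shift


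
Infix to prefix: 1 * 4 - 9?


left-to-right (same/higher precedence on left): tree is (- (* 1 4) 9)
Prefix: - * 1 4 9


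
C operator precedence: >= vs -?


'-' is additive (level 9); '>=' is relational (level 7)
Higher level binds tighter
'-' has higher precedence than '>='


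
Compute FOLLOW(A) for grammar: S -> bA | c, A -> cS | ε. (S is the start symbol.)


$ ∈ FOLLOW(S). For each A -> αBβ: add FIRST(β)\{ε} to FOLLOW(B); if β nullable, add FOLLOW(A).
FOLLOW(A) = {$}


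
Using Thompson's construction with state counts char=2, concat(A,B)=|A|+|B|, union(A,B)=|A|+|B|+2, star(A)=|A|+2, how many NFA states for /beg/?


Syntax tree has 3 char leaf(s), 0 union(s), 0 star(s)
chars contribute 3×2 = 6; each union adds +2; each star adds +2
Total: 6 + 0 + 0 = 6 states


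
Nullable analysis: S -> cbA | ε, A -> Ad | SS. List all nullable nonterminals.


A nonterminal is nullable iff some alternative derives ε (directly, or every symbol in it is nullable)
Nullable: {A, S}


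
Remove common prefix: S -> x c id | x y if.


Common prefix: 'x'
Factored: S -> x S', S' -> c id | y if


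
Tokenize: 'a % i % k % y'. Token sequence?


Scan left to right, longest-match per lexeme
Tokens: ID(a), OP(%), ID(i), OP(%), ID(k), OP(%), ID(y)


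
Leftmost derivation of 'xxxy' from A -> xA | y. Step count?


Derivation: A => xA => xxA => xxxA => xxxy
Steps: 4


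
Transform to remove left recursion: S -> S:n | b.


Left-recursive alternatives: S:n; non-recursive: b
Introduce S': S -> bS', S' -> :nS' | ε


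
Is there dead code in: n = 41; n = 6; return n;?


first assignment to n is overwritten before any read
Dead: 'n = 41'


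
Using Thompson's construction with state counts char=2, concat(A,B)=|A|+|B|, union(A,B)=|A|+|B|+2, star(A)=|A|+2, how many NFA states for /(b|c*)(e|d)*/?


Syntax tree has 4 char leaf(s), 2 union(s), 2 star(s)
chars contribute 4×2 = 8; each union adds +2; each star adds +2
Total: 8 + 4 + 4 = 16 states


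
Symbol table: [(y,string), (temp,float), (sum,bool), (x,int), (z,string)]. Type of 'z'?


Lookup 'z' → type string


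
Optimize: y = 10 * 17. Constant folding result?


10 * 17 = 170 at compile time
Optimized: y = 170


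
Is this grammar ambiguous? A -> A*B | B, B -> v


precedence layered via separate nonterminal B: deterministic
Unambiguous


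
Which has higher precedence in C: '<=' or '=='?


'<=' is relational (level 7); '==' is equality (level 6)
Higher level binds tighter
'<=' has higher precedence than '=='


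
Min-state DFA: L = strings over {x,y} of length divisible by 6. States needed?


Track length mod 6: states 0..5, accept at 0
Minimal DFA: 6 states


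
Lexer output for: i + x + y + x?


Scan left to right, longest-match per lexeme
Tokens: ID(i), OP(+), ID(x), OP(+), ID(y), OP(+), ID(x)


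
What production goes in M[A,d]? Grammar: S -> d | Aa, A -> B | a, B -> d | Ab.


For [A, d]: 'd' ∈ FIRST(B)
Entry: A -> B


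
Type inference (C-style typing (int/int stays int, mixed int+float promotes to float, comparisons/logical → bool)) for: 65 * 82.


Operand types: int * int
Rule: mixed int/float promotes to float; int/int stays int
Result type: int


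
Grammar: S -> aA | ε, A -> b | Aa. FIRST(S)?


Per alternative of S: FIRST(aA) = {a}; FIRST(ε) = {ε}
FIRST(S) = {a, ε}


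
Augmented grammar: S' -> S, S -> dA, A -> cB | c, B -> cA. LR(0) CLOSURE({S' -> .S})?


Start: S' -> .S
For each item with dot before a nonterminal B, add B -> .γ for every B-production
Closure: [S' -> .S, S -> .dA]


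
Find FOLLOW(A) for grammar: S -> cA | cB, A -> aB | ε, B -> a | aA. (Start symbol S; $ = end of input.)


$ ∈ FOLLOW(S). For each A -> αBβ: add FIRST(β)\{ε} to FOLLOW(B); if β nullable, add FOLLOW(A).
FOLLOW(A) = {$}


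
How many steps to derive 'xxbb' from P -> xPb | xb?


Derivation: P => xPb => xxbb
Steps: 2


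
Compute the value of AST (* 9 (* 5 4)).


Evaluate inner: (* 5 4) = 20
Evaluate root: (* 9 20) = 180
Result: 180


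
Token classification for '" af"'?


Pattern: double-quoted sequence
Type: STRING_LITERAL


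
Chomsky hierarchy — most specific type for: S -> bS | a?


Right-linear: every RHS is a terminal or a terminal followed by one nonterminal
Classification: Type 3 (Regular)


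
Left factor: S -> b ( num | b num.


Common prefix: 'b'
Factored: S -> b S', S' -> ( num | num


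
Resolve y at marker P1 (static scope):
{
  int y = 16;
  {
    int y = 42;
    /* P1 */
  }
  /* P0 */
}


y declared in the same block as P1
y = 42


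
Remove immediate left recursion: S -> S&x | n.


Left-recursive alternatives: S&x; non-recursive: n
Introduce S': S -> nS', S' -> &xS' | ε


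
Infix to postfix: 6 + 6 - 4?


Left to right (same or higher precedence on left)
Postfix: 6 6 + 4 -


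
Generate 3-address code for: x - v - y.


Break into single-operator statements:
t1 = x - v
t2 = t1 - y


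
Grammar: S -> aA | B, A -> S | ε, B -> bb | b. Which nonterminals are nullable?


A nonterminal is nullable iff some alternative derives ε (directly, or every symbol in it is nullable)
Nullable: {A}


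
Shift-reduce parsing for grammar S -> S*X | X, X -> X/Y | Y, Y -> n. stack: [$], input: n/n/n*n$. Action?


no handle on stack; shift 'n'
Action: shift


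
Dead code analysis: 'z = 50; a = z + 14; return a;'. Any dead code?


z is read by a's definition; a is returned
No dead code


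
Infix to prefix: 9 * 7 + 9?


left-to-right (same/higher precedence on left): tree is (+ (* 9 7) 9)
Prefix: + * 9 7 9


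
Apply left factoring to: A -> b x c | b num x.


Common prefix: 'b'
Factored: A -> b A', A' -> x c | num x


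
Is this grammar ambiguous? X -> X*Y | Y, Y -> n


precedence layered via separate nonterminal Y: deterministic
Unambiguous


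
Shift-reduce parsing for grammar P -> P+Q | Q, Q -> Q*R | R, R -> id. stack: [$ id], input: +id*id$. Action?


'id' on top is the handle for R -> id
Action: reduce (R -> id)


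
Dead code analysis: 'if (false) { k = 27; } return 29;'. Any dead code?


condition is constant false, so the whole block is unreachable
Dead: 'if (false) { k = 27; }'


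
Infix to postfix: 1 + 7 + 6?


Left to right (same or higher precedence on left)
Postfix: 1 7 + 6 +


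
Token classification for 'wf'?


Pattern: letter/underscore followed by alphanumerics, not a keyword
Type: IDENTIFIER


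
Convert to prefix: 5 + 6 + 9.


left-to-right (same/higher precedence on left): tree is (+ (+ 5 6) 9)
Prefix: + + 5 6 9


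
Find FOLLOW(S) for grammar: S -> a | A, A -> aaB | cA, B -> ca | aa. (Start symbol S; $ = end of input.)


$ ∈ FOLLOW(S). For each A -> αBβ: add FIRST(β)\{ε} to FOLLOW(B); if β nullable, add FOLLOW(A).
FOLLOW(S) = {$}


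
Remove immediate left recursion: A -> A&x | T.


Left-recursive alternatives: A&x; non-recursive: T
Introduce A': A -> TA', A' -> &xA' | ε


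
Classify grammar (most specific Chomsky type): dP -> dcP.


LHS has context (more than one symbol) and |LHS| ≤ |RHS|
Classification: Type 1 (Context-Sensitive)


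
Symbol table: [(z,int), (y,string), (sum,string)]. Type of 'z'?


Lookup 'z' → type int


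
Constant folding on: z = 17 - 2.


17 - 2 = 15 at compile time
Optimized: z = 15


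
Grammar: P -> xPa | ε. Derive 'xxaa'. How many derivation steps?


Derivation: P => xPa => xxPaa => xxaa
Steps: 3


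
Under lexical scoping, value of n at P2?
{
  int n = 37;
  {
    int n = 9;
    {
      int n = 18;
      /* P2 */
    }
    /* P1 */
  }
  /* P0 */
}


n declared in the same block as P2
n = 18


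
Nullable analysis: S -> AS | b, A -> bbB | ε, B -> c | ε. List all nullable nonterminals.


A nonterminal is nullable iff some alternative derives ε (directly, or every symbol in it is nullable)
Nullable: {A, B}


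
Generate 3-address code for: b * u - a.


Break into single-operator statements:
t1 = b * u
t2 = t1 - a


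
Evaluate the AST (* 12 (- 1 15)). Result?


Evaluate inner: (- 1 15) = -14
Evaluate root: (* 12 -14) = -168
Result: -168


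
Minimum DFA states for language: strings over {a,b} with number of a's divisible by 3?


Track (count of a) mod 3: states 0..2, accept at 0
Minimal DFA: 3 states


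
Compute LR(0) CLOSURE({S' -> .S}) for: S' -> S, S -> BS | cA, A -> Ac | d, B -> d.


Start: S' -> .S
For each item with dot before a nonterminal B, add B -> .γ for every B-production
Closure: [S' -> .S, S -> .BS, S -> .cA, B -> .d]


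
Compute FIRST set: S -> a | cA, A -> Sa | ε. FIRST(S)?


Per alternative of S: FIRST(a) = {a}; FIRST(cA) = {c}
FIRST(S) = {a, c}


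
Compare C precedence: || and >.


'>' is relational (level 7); '||' is logical OR (level 1)
Higher level binds tighter
'>' has higher precedence than '||'
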